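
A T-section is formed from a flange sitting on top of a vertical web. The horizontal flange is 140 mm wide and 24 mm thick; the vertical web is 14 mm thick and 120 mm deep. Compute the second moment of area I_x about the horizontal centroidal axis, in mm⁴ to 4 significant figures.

Split into non-overlapping primitives; take the origin at the lower-left of the bounding box.
Flange: 140 × 24, A = 3 360 mm², y = 132 mm, Ī = 161 280 mm⁴.
Web: 14 × 120, A = 1 680 mm², y = 60 mm, Ī = 2 016 000 mm⁴.
Centroid: ȳ = ΣA·y / ΣA = 108 mm.
Transfer each piece to the horizontal centroidal axis using Ī + A·d² with d = y − 108:
  flange: d = 24 mm → contributes +2 096 640 mm⁴
  web: d = -48 mm → contributes +5 886 720 mm⁴
Total I = 7 983 360 mm⁴.

I_x ≈ 7.983 × 10⁶ mm⁴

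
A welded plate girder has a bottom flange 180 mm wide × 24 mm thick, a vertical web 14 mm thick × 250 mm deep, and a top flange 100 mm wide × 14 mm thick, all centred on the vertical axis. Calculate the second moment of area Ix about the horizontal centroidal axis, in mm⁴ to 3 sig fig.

Break the section into simple shapes (no overlaps), measuring from the bottom-left corner of the bounding box.
Bottom plate: 180 × 24, A = 4 320 mm², y = 12 mm, Ī = 207 360 mm⁴.
Web plate: 14 × 250, A = 3 500 mm², y = 149 mm, Ī = 18 229 167 mm⁴.
Top plate: 100 × 14, A = 1 400 mm², y = 281 mm, Ī = 22 867 mm⁴.
Centroid: ȳ = ΣA·y / ΣA = 104.85 mm.
Transfer each piece to the horizontal centroidal axis using Ī + A·d² with d = y − 104.85:
  bottom plate: d = -92.852 mm → contributes +37 452 610 mm⁴
  web plate: d = 44.148 mm → contributes +25 050 674 mm⁴
  top plate: d = 176.15 mm → contributes +43 461 988 mm⁴
Total I = 105 965 273 mm⁴.

Ix ≈ 1.06 × 10⁸ mm⁴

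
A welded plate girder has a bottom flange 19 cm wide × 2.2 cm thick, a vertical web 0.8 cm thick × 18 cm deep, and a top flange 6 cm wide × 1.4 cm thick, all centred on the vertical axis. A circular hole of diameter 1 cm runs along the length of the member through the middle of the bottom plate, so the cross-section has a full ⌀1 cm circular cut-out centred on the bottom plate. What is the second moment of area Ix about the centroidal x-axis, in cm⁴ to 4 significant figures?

Ix ≈ 3646 cm⁴

Decompose the section into non-overlapping parts with the origin at the bottom-left of its bounding rectangle.
Bottom plate: 19 × 2.2, A = 41.8 cm², y = 1.1 cm, Ī = 16.8593 cm⁴.
Web plate: 0.8 × 18, A = 14.4 cm², y = 11.2 cm, Ī = 388.8 cm⁴.
Top plate: 6 × 1.4, A = 8.4 cm², y = 20.9 cm, Ī = 1.372 cm⁴.
Hole (subtracted): ⌀1, A = 0.785398 cm², y = 1.1 cm, Ī = 0.0490874 cm⁴.
Centroid: ȳ = ΣA·y / ΣA = 5.9854 cm.
Transfer each piece to the centroidal x-axis using Ī + A·d² with d = y − 5.9854:
  bottom plate: d = -4.8854 cm → contributes +1014.51 cm⁴
  web plate: d = 5.2146 cm → contributes +780.365 cm⁴
  top plate: d = 14.9146 cm → contributes +1869.91 cm⁴
  hole: d = -4.8854 cm → contributes −18.7943 cm⁴
Total I = 3645.99 cm⁴.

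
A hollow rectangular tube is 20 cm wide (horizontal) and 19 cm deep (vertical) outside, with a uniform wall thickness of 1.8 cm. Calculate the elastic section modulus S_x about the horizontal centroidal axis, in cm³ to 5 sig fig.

Break the section into simple shapes (no overlaps), measuring from the bottom-left corner of the bounding box.
Outer rectangle: 20 × 19, A = 380 cm², y = 9.5 cm, Ī = 11431.67 cm⁴.
Inner void (subtracted): 16.4 × 15.4, A = 252.56 cm², y = 9.5 cm, Ī = 4991.427 cm⁴.
By symmetry the centroid is at mid-height, ȳ = 9.5 cm.
All pieces are centred on the horizontal centroidal axis, so I = ΣĪ (holes subtracted) = 6440.239 cm⁴.
Extreme fibre distance c = 9.5 cm; S = I/c = 677.9199 cm³.

S_x ≈ 677.92 cm³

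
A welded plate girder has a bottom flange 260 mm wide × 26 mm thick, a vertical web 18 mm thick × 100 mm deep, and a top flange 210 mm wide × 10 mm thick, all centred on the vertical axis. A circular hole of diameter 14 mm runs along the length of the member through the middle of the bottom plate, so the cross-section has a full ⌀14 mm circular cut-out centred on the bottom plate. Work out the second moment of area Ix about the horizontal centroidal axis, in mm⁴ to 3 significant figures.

Ix ≈ 2.59 × 10⁷ mm⁴

Split into non-overlapping primitives; take the origin at the lower-left of the bounding box.
Bottom plate: 260 × 26, A = 6 760 mm², y = 13 mm, Ī = 380 813 mm⁴.
Web plate: 18 × 100, A = 1 800 mm², y = 76 mm, Ī = 1 500 000 mm⁴.
Top plate: 210 × 10, A = 2 100 mm², y = 131 mm, Ī = 17 500 mm⁴.
Hole (subtracted): ⌀14, A = 153.94 mm², y = 13 mm, Ī = 1885.7 mm⁴.
Centroid: ȳ = ΣA·y / ΣA = 47.38 mm.
Transfer each piece to the horizontal centroidal axis using Ī + A·d² with d = y − 47.38:
  bottom plate: d = -34.38 mm → contributes +8 371 098 mm⁴
  web plate: d = 28.62 mm → contributes +2 974 372 mm⁴
  top plate: d = 83.62 mm → contributes +14 701 286 mm⁴
  hole: d = -34.38 mm → contributes −183 840 mm⁴
Total I = 25 862 917 mm⁴.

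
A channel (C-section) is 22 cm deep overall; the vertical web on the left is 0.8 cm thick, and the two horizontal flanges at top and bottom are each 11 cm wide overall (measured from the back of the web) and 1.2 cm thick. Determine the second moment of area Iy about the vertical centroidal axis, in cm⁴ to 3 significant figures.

Iy ≈ 523 cm⁴

Decompose the section into non-overlapping parts with the origin at the bottom-left of its bounding rectangle.
Web: 0.8 × 22, A = 17.6 cm², x = 0.4 cm, Ī = 0.93867 cm⁴.
Top flange (beyond web): 10.2 × 1.2, A = 12.24 cm², x = 5.9 cm, Ī = 106.12 cm⁴.
Bottom flange (beyond web): 10.2 × 1.2, A = 12.24 cm², x = 5.9 cm, Ī = 106.12 cm⁴.
Centroid: x̄ = ΣA·x / ΣA = 3.5996 cm.
Transfer each piece to the vertical centroidal axis using Ī + A·d² with d = x − 3.5996:
  web: d = -3.1996 cm → contributes +181.12 cm⁴
  top flange (beyond web): d = 2.3004 cm → contributes +170.89 cm⁴
  bottom flange (beyond web): d = 2.3004 cm → contributes +170.89 cm⁴
Total I = 522.9 cm⁴.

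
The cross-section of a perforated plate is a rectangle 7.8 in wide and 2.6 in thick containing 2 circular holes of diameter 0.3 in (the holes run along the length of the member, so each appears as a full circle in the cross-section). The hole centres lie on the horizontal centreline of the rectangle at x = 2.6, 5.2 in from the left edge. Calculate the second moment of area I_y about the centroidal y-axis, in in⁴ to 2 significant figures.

Decompose the section into non-overlapping parts with the origin at the bottom-left of its bounding rectangle.
Plate: 7.8 × 2.6, A = 20.28 in², x = 3.9 in, Ī = 102.8 in⁴.
Hole 1 (subtracted): ⌀0.3, A = 0.07069 in², x = 2.6 in, Ī = 0.0003976 in⁴.
Hole 2 (subtracted): ⌀0.3, A = 0.07069 in², x = 5.2 in, Ī = 0.0003976 in⁴.
By symmetry the centroid is at mid-width, x̄ = 3.9 in.
Transfer each piece to the centroidal y-axis using Ī + A·d² with d = x − 3.9:
  plate: d = 0 in → contributes +102.8 in⁴
  hole 1: d = -1.3 in → contributes −0.1199 in⁴
  hole 2: d = 1.3 in → contributes −0.1199 in⁴
Total I = 102.6 in⁴.

I_y ≈ 100 in⁴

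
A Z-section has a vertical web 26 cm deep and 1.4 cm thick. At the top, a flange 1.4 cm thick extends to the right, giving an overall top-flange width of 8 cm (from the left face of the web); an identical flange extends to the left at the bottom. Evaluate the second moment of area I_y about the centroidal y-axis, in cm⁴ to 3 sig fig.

I_y ≈ 369 cm⁴

Split into non-overlapping primitives; take the origin at the lower-left of the bounding box.
Web: 1.4 × 26, A = 36.4 cm², x = 7.3 cm, Ī = 5.9453 cm⁴.
Top flange (beyond web): 6.6 × 1.4, A = 9.24 cm², x = 11.3 cm, Ī = 33.541 cm⁴.
Bottom flange (beyond web): 6.6 × 1.4, A = 9.24 cm², x = 3.3 cm, Ī = 33.541 cm⁴.
Centroid: x̄ = ΣA·x / ΣA = 7.3 cm.
Transfer each piece to the centroidal y-axis using Ī + A·d² with d = x − 7.3:
  web: d = 0 cm → contributes +5.9453 cm⁴
  top flange (beyond web): d = 4 cm → contributes +181.38 cm⁴
  bottom flange (beyond web): d = -4 cm → contributes +181.38 cm⁴
Total I = 368.71 cm⁴.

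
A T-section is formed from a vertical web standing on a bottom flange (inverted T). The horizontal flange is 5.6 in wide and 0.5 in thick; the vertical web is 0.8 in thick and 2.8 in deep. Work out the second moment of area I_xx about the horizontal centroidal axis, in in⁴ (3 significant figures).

I_xx ≈ 4.91 in⁴

Split into non-overlapping primitives; take the origin at the lower-left of the bounding box.
Flange: 5.6 × 0.5, A = 2.8 in², y = 0.25 in, Ī = 0.058333 in⁴.
Web: 0.8 × 2.8, A = 2.24 in², y = 1.9 in, Ī = 1.4635 in⁴.
Centroid: ȳ = ΣA·y / ΣA = 0.98333 in.
Transfer each piece to the horizontal centroidal axis using Ī + A·d² with d = y − 0.98333:
  flange: d = -0.73333 in → contributes +1.5641 in⁴
  web: d = 0.91667 in → contributes +3.3457 in⁴
Total I = 4.9098 in⁴.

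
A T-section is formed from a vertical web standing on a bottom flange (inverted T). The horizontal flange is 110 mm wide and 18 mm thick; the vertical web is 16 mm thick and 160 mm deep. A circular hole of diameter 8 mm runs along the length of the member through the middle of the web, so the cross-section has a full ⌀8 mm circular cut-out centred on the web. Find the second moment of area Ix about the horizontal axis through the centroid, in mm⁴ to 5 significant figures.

Ix ≈ 1.4282 × 10⁷ mm⁴

Treat the section as a set of non-overlapping primitives; coordinates are from the bounding-box lower-left.
Flange: 110 × 18, A = 1 980 mm², y = 9 mm, Ī = 53 460 mm⁴.
Web: 16 × 160, A = 2 560 mm², y = 98 mm, Ī = 5 461 333 mm⁴.
Hole (subtracted): ⌀8, A = 50.26548 mm², y = 98 mm, Ī = 201.0619 mm⁴.
Centroid: ȳ = ΣA·y / ΣA = 58.75046 mm.
Transfer each piece to the horizontal axis through the centroid using Ī + A·d² with d = y − 58.75046:
  flange: d = -49.75046 mm → contributes +4 954 175 mm⁴
  web: d = 39.24954 mm → contributes +9 405 080 mm⁴
  hole: d = 39.24954 mm → contributes −77636.35 mm⁴
Total I = 14 281 619 mm⁴.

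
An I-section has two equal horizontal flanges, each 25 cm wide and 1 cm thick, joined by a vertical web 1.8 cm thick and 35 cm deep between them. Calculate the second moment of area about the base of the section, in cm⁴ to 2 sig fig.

Break the section into simple shapes (no overlaps), measuring from the bottom-left corner of the bounding box.
Bottom flange: 25 × 1, A = 25 cm², y = 0.5 cm, Ī = 2.083 cm⁴.
Web: 1.8 × 35, A = 63 cm², y = 18.5 cm, Ī = 6 431 cm⁴.
Top flange: 25 × 1, A = 25 cm², y = 36.5 cm, Ī = 2.083 cm⁴.
Transfer each piece to the bottom edge using Ī + A·d² with d = y − 0:
  bottom flange: d = 0.5 cm → contributes +8.333 cm⁴
  web: d = 18.5 cm → contributes +27 993 cm⁴
  top flange: d = 36.5 cm → contributes +33 308 cm⁴
Total I = 61 310 cm⁴.

I_base ≈ 6.1 × 10⁴ cm⁴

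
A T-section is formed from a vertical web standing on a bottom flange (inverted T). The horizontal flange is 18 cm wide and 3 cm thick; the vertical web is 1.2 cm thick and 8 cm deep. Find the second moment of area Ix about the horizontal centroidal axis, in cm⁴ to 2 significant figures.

Break the section into simple shapes (no overlaps), measuring from the bottom-left corner of the bounding box.
Flange: 18 × 3, A = 54 cm², y = 1.5 cm, Ī = 40.5 cm⁴.
Web: 1.2 × 8, A = 9.6 cm², y = 7 cm, Ī = 51.2 cm⁴.
Centroid: ȳ = ΣA·y / ΣA = 2.33 cm.
Transfer each piece to the horizontal centroidal axis using Ī + A·d² with d = y − 2.33:
  flange: d = -0.8302 cm → contributes +77.72 cm⁴
  web: d = 4.67 cm → contributes +260.5 cm⁴
Total I = 338.3 cm⁴.

Ix ≈ 340 cm⁴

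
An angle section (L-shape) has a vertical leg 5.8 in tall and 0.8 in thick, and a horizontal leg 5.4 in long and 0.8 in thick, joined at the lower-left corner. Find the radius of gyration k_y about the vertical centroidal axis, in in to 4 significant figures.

k_y ≈ 1.615 in

Treat the section as a set of non-overlapping primitives; coordinates are from the bounding-box lower-left.
Vertical leg: 0.8 × 5.8, A = 4.64 in², x = 0.4 in, Ī = 0.247467 in⁴.
Horizontal leg (remainder): 4.6 × 0.8, A = 3.68 in², x = 3.1 in, Ī = 6.48907 in⁴.
Centroid: x̄ = ΣA·x / ΣA = 1.59423 in.
Transfer each piece to the vertical centroidal axis using Ī + A·d² with d = x − 1.59423:
  vertical leg: d = -1.19423 in → contributes +6.86497 in⁴
  horizontal leg (remainder): d = 1.50577 in → contributes +14.8329 in⁴
Total I = 21.6979 in⁴.
Radius of gyration: k = √(I/A) = √(21.6979 / 8.32) = 1.6149 in.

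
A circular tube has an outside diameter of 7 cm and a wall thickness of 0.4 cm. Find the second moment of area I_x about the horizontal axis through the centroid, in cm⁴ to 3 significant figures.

I_x ≈ 45.3 cm⁴

Split into non-overlapping primitives; take the origin at the lower-left of the bounding box.
Outer circle: ⌀7, A = 38.485 cm², y = 3.5 cm, Ī = 117.86 cm⁴.
Bore (subtracted): ⌀6.2, A = 30.191 cm², y = 3.5 cm, Ī = 72.533 cm⁴.
By symmetry the centroid is at mid-height, ȳ = 3.5 cm.
All pieces are centred on the horizontal axis through the centroid, so I = ΣĪ (holes subtracted) = 45.326 cm⁴.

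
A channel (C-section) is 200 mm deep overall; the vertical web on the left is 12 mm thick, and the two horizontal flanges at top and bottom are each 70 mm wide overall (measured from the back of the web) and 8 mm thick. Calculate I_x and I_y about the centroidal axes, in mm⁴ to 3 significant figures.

Break the section into simple shapes (no overlaps), measuring from the bottom-left corner of the bounding box.
Web: 12 × 200, A = 2 400 mm², y = 100 mm, Ī = 8 000 000 mm⁴.
Top flange (beyond web): 58 × 8, A = 464 mm², y = 196 mm, Ī = 2474.7 mm⁴.
Bottom flange (beyond web): 58 × 8, A = 464 mm², y = 4 mm, Ī = 2474.7 mm⁴.
By symmetry the centroid is at mid-height, ȳ = 100 mm.
Transfer each piece to the centroidal x-axis using Ī + A·d² with d = y − 100:
  web: d = 0 mm → contributes +8 000 000 mm⁴
  top flange (beyond web): d = 96 mm → contributes +4 278 699 mm⁴
  bottom flange (beyond web): d = -96 mm → contributes +4 278 699 mm⁴
Total I = 16 557 397 mm⁴.
For the y-axis: x̄ = 15.76 mm.
Repeating about the centroidal y-axis gives I_y = 1 108 757 mm⁴.

I_x ≈ 1.66 × 10⁷ mm⁴, I_y ≈ 1.11 × 10⁶ mm⁴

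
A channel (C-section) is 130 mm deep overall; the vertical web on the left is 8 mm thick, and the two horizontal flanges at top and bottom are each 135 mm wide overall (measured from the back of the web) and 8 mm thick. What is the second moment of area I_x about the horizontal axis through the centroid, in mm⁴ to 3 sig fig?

I_x ≈ 9.04 × 10⁶ mm⁴

Treat the section as a set of non-overlapping primitives; coordinates are from the bounding-box lower-left.
Web: 8 × 130, A = 1 040 mm², y = 65 mm, Ī = 1 464 667 mm⁴.
Top flange (beyond web): 127 × 8, A = 1 016 mm², y = 126 mm, Ī = 5418.7 mm⁴.
Bottom flange (beyond web): 127 × 8, A = 1 016 mm², y = 4 mm, Ī = 5418.7 mm⁴.
By symmetry the centroid is at mid-height, ȳ = 65 mm.
Transfer each piece to the horizontal axis through the centroid using Ī + A·d² with d = y − 65:
  web: d = 0 mm → contributes +1 464 667 mm⁴
  top flange (beyond web): d = 61 mm → contributes +3 785 955 mm⁴
  bottom flange (beyond web): d = -61 mm → contributes +3 785 955 mm⁴
Total I = 9 036 576 mm⁴.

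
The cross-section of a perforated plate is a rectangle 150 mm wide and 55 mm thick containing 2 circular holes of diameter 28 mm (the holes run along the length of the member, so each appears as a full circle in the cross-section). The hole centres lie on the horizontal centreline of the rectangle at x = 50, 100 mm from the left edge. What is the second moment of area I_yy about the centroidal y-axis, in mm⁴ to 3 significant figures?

I_yy ≈ 1.46 × 10⁷ mm⁴

Break the section into simple shapes (no overlaps), measuring from the bottom-left corner of the bounding box.
Plate: 150 × 55, A = 8 250 mm², x = 75 mm, Ī = 15 468 750 mm⁴.
Hole 1 (subtracted): ⌀28, A = 615.75 mm², x = 50 mm, Ī = 30 172 mm⁴.
Hole 2 (subtracted): ⌀28, A = 615.75 mm², x = 100 mm, Ī = 30 172 mm⁴.
By symmetry the centroid is at mid-width, x̄ = 75 mm.
Transfer each piece to the centroidal y-axis using Ī + A·d² with d = x − 75:
  plate: d = 0 mm → contributes +15 468 750 mm⁴
  hole 1: d = -25 mm → contributes −415 017 mm⁴
  hole 2: d = 25 mm → contributes −415 017 mm⁴
Total I = 14 638 716 mm⁴.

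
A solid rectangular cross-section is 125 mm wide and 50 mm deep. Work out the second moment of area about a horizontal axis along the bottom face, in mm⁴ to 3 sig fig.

I_base ≈ 5.21 × 10⁶ mm⁴

The section: 125 × 50, A = 6 250 mm², y = 25 mm, Ī = 1 302 083 mm⁴.
Transfer it to a horizontal axis along the bottom face using Ī + A·d² with d = y − 0:
  the section: d = 25 mm → contributes +5 208 333 mm⁴
Total I = 5 208 333 mm⁴.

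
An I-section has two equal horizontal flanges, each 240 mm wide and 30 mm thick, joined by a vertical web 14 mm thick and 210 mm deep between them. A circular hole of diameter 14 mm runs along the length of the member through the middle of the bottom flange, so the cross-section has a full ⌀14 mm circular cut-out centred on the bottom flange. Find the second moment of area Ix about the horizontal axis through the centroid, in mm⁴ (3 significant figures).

Ix ≈ 2.17 × 10⁸ mm⁴

Decompose the section into non-overlapping parts with the origin at the bottom-left of its bounding rectangle.
Bottom flange: 240 × 30, A = 7 200 mm², y = 15 mm, Ī = 540 000 mm⁴.
Web: 14 × 210, A = 2 940 mm², y = 135 mm, Ī = 10 804 500 mm⁴.
Top flange: 240 × 30, A = 7 200 mm², y = 255 mm, Ī = 540 000 mm⁴.
Hole (subtracted): ⌀14, A = 153.94 mm², y = 15 mm, Ī = 1885.7 mm⁴.
Centroid: ȳ = ΣA·y / ΣA = 136.07 mm.
Transfer each piece to the horizontal axis through the centroid using Ī + A·d² with d = y − 136.07:
  bottom flange: d = -121.07 mm → contributes +106 085 672 mm⁴
  web: d = -1.0749 mm → contributes +10 807 897 mm⁴
  top flange: d = 118.93 mm → contributes +102 370 965 mm⁴
  hole: d = -121.07 mm → contributes −2 258 482 mm⁴
Total I = 217 006 051 mm⁴.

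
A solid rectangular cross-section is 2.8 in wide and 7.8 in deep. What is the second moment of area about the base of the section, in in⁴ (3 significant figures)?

The section: 2.8 × 7.8, A = 21.84 in², y = 3.9 in, Ī = 110.73 in⁴.
Transfer it to a horizontal axis along the bottom face using Ī + A·d² with d = y − 0:
  the section: d = 3.9 in → contributes +442.92 in⁴
Total I = 442.92 in⁴.

I_base ≈ 443 in⁴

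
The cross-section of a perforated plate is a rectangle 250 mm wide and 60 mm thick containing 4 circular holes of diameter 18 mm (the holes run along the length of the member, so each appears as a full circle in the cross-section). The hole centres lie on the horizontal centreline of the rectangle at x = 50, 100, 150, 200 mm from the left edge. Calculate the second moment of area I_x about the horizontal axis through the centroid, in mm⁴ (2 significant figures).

I_x ≈ 4.5 × 10⁶ mm⁴

Decompose the section into non-overlapping parts with the origin at the bottom-left of its bounding rectangle.
Plate: 250 × 60, A = 15 000 mm², y = 30 mm, Ī = 4 500 000 mm⁴.
Hole 1 (subtracted): ⌀18, A = 254.5 mm², y = 30 mm, Ī = 5 153 mm⁴.
Hole 2 (subtracted): ⌀18, A = 254.5 mm², y = 30 mm, Ī = 5 153 mm⁴.
Hole 3 (subtracted): ⌀18, A = 254.5 mm², y = 30 mm, Ī = 5 153 mm⁴.
Hole 4 (subtracted): ⌀18, A = 254.5 mm², y = 30 mm, Ī = 5 153 mm⁴.
By symmetry the centroid is at mid-height, ȳ = 30 mm.
All pieces are centred on the horizontal axis through the centroid, so I = ΣĪ (holes subtracted) = 4 479 388 mm⁴.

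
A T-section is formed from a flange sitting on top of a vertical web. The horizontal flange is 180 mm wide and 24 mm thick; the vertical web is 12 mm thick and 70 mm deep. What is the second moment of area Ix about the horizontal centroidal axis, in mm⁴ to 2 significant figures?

Ix ≈ 2.1 × 10⁶ mm⁴

Treat the section as a set of non-overlapping primitives; coordinates are from the bounding-box lower-left.
Flange: 180 × 24, A = 4 320 mm², y = 82 mm, Ī = 207 360 mm⁴.
Web: 12 × 70, A = 840 mm², y = 35 mm, Ī = 343 000 mm⁴.
Centroid: ȳ = ΣA·y / ΣA = 74.35 mm.
Transfer each piece to the horizontal centroidal axis using Ī + A·d² with d = y − 74.35:
  flange: d = 7.651 mm → contributes +460 254 mm⁴
  web: d = -39.35 mm → contributes +1 643 598 mm⁴
Total I = 2 103 852 mm⁴.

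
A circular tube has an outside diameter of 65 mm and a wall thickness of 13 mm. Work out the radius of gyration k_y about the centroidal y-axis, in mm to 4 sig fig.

Decompose the section into non-overlapping parts with the origin at the bottom-left of its bounding rectangle.
Outer circle: ⌀65, A = 3318.31 mm², x = 32.5 mm, Ī = 876 241 mm⁴.
Bore (subtracted): ⌀39, A = 1194.59 mm², x = 32.5 mm, Ī = 113 561 mm⁴.
By symmetry the centroid is at mid-width, x̄ = 32.5 mm.
All pieces are centred on the centroidal y-axis, so I = ΣĪ (holes subtracted) = 762 680 mm⁴.
Radius of gyration: k = √(I/A) = √(762 680 / 2123.72) = 18.9506 mm.

k_y ≈ 18.95 mm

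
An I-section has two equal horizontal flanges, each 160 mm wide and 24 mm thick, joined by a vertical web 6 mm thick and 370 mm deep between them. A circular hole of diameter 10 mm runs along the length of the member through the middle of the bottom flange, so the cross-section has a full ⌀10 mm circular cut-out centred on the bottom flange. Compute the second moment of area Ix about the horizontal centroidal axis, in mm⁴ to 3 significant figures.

Decompose the section into non-overlapping parts with the origin at the bottom-left of its bounding rectangle.
Bottom flange: 160 × 24, A = 3 840 mm², y = 12 mm, Ī = 184 320 mm⁴.
Web: 6 × 370, A = 2 220 mm², y = 209 mm, Ī = 25 326 500 mm⁴.
Top flange: 160 × 24, A = 3 840 mm², y = 406 mm, Ī = 184 320 mm⁴.
Hole (subtracted): ⌀10, A = 78.54 mm², y = 12 mm, Ī = 490.87 mm⁴.
Centroid: ȳ = ΣA·y / ΣA = 210.58 mm.
Transfer each piece to the horizontal centroidal axis using Ī + A·d² with d = y − 210.58:
  bottom flange: d = -198.58 mm → contributes +151 603 868 mm⁴
  web: d = -1.5754 mm → contributes +25 332 010 mm⁴
  top flange: d = 195.42 mm → contributes +146 836 952 mm⁴
  hole: d = -198.58 mm → contributes −3 097 487 mm⁴
Total I = 320 675 343 mm⁴.

Ix ≈ 3.21 × 10⁸ mm⁴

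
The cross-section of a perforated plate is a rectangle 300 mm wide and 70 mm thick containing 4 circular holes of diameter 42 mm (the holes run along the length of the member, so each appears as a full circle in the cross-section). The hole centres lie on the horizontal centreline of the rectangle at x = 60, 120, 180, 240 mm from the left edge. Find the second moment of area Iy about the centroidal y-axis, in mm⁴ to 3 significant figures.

Iy ≈ 1.32 × 10⁸ mm⁴

Decompose the section into non-overlapping parts with the origin at the bottom-left of its bounding rectangle.
Plate: 300 × 70, A = 21 000 mm², x = 150 mm, Ī = 157 500 000 mm⁴.
Hole 1 (subtracted): ⌀42, A = 1385.4 mm², x = 60 mm, Ī = 152 745 mm⁴.
Hole 2 (subtracted): ⌀42, A = 1385.4 mm², x = 120 mm, Ī = 152 745 mm⁴.
Hole 3 (subtracted): ⌀42, A = 1385.4 mm², x = 180 mm, Ī = 152 745 mm⁴.
Hole 4 (subtracted): ⌀42, A = 1385.4 mm², x = 240 mm, Ī = 152 745 mm⁴.
By symmetry the centroid is at mid-width, x̄ = 150 mm.
Transfer each piece to the centroidal y-axis using Ī + A·d² with d = x − 150:
  plate: d = 0 mm → contributes +157 500 000 mm⁴
  hole 1: d = -90 mm → contributes −11 374 828 mm⁴
  hole 2: d = -30 mm → contributes −1 399 643 mm⁴
  hole 3: d = 30 mm → contributes −1 399 643 mm⁴
  hole 4: d = 90 mm → contributes −11 374 828 mm⁴
Total I = 131 951 057 mm⁴.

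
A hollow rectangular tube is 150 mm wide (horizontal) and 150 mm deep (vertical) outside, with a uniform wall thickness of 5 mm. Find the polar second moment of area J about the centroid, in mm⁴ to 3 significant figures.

Break the section into simple shapes (no overlaps), measuring from the bottom-left corner of the bounding box.
Outer rectangle: 150 × 150, A = 22 500 mm², y = 75 mm, Ī = 42 187 500 mm⁴.
Inner void (subtracted): 140 × 140, A = 19 600 mm², y = 75 mm, Ī = 32 013 333 mm⁴.
By symmetry the centroid is at mid-height, ȳ = 75 mm.
All pieces are centred on the centroidal x-axis, so I = ΣĪ (holes subtracted) = 10 174 167 mm⁴.
Repeating about the centroidal y-axis gives I_y = 10 174 167 mm⁴.
Polar second moment: J = I_x + I_y = 20 348 333 mm⁴.

J ≈ 2.03 × 10⁷ mm⁴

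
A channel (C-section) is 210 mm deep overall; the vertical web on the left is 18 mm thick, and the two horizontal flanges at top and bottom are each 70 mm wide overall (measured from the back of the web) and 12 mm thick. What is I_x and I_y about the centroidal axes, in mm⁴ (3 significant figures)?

Break the section into simple shapes (no overlaps), measuring from the bottom-left corner of the bounding box.
Web: 18 × 210, A = 3 780 mm², y = 105 mm, Ī = 13 891 500 mm⁴.
Top flange (beyond web): 52 × 12, A = 624 mm², y = 204 mm, Ī = 7 488 mm⁴.
Bottom flange (beyond web): 52 × 12, A = 624 mm², y = 6 mm, Ī = 7 488 mm⁴.
By symmetry the centroid is at mid-height, ȳ = 105 mm.
Transfer each piece to the centroidal x-axis using Ī + A·d² with d = y − 105:
  web: d = 0 mm → contributes +13 891 500 mm⁴
  top flange (beyond web): d = 99 mm → contributes +6 123 312 mm⁴
  bottom flange (beyond web): d = -99 mm → contributes +6 123 312 mm⁴
Total I = 26 138 124 mm⁴.
For the y-axis: x̄ = 17.687 mm.
Repeating about the centroidal y-axis gives I_y = 1 532 613 mm⁴.

I_x ≈ 2.61 × 10⁷ mm⁴, I_y ≈ 1.53 × 10⁶ mm⁴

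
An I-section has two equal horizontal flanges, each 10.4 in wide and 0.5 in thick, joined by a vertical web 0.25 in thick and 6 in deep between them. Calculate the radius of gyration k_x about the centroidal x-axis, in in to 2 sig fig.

k_x ≈ 3.1 in

Split into non-overlapping primitives; take the origin at the lower-left of the bounding box.
Bottom flange: 10.4 × 0.5, A = 5.2 in², y = 0.25 in, Ī = 0.1083 in⁴.
Web: 0.25 × 6, A = 1.5 in², y = 3.5 in, Ī = 4.5 in⁴.
Top flange: 10.4 × 0.5, A = 5.2 in², y = 6.75 in, Ī = 0.1083 in⁴.
By symmetry the centroid is at mid-height, ȳ = 3.5 in.
Transfer each piece to the centroidal x-axis using Ī + A·d² with d = y − 3.5:
  bottom flange: d = -3.25 in → contributes +55.03 in⁴
  web: d = 0 in → contributes +4.5 in⁴
  top flange: d = 3.25 in → contributes +55.03 in⁴
Total I = 114.6 in⁴.
Radius of gyration: k = √(I/A) = √(114.6 / 11.9) = 3.103 in.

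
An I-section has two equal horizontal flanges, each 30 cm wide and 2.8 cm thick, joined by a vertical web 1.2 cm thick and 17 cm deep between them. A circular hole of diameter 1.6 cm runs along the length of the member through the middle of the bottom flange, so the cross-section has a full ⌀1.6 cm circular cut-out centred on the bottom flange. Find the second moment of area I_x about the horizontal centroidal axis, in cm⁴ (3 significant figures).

I_x ≈ 1.69 × 10⁴ cm⁴

Break the section into simple shapes (no overlaps), measuring from the bottom-left corner of the bounding box.
Bottom flange: 30 × 2.8, A = 84 cm², y = 1.4 cm, Ī = 54.88 cm⁴.
Web: 1.2 × 17, A = 20.4 cm², y = 11.3 cm, Ī = 491.3 cm⁴.
Top flange: 30 × 2.8, A = 84 cm², y = 21.2 cm, Ī = 54.88 cm⁴.
Hole (subtracted): ⌀1.6, A = 2.0106 cm², y = 1.4 cm, Ī = 0.3217 cm⁴.
Centroid: ȳ = ΣA·y / ΣA = 11.407 cm.
Transfer each piece to the horizontal centroidal axis using Ī + A·d² with d = y − 11.407:
  bottom flange: d = -10.007 cm → contributes +8466.3 cm⁴
  web: d = -0.10679 cm → contributes +491.53 cm⁴
  top flange: d = 9.7932 cm → contributes +8111.1 cm⁴
  hole: d = -10.007 cm → contributes −201.66 cm⁴
Total I = 16 867 cm⁴.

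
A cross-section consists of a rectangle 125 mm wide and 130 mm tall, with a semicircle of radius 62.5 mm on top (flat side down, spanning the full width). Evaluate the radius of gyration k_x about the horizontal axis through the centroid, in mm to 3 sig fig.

Decompose the section into non-overlapping parts with the origin at the bottom-left of its bounding rectangle.
Rectangular body: 125 × 130, A = 16 250 mm², y = 65 mm, Ī = 22 885 417 mm⁴.
Semicircular cap: semicircle r = 62.5, A = 6135.9 mm², y = 156.53 mm, Ī = 1 674 758 mm⁴.
Centroid: ȳ = ΣA·y / ΣA = 90.087 mm.
Transfer each piece to the horizontal axis through the centroid using Ī + A·d² with d = y − 90.087:
  rectangular body: d = -25.087 mm → contributes +33 112 469 mm⁴
  semicircular cap: d = 66.439 mm → contributes +28 759 451 mm⁴
Total I = 61 871 920 mm⁴.
Radius of gyration: k = √(I/A) = √(61 871 920 / 22 386) = 52.573 mm.

k_x ≈ 52.6 mm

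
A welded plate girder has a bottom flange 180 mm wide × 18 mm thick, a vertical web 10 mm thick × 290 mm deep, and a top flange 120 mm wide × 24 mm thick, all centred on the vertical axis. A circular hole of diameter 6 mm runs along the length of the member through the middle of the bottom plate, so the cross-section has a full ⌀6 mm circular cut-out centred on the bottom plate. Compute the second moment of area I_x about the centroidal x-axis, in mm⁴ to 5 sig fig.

Break the section into simple shapes (no overlaps), measuring from the bottom-left corner of the bounding box.
Bottom plate: 180 × 18, A = 3 240 mm², y = 9 mm, Ī = 87 480 mm⁴.
Web plate: 10 × 290, A = 2 900 mm², y = 163 mm, Ī = 20 324 167 mm⁴.
Top plate: 120 × 24, A = 2 880 mm², y = 320 mm, Ī = 138 240 mm⁴.
Hole (subtracted): ⌀6, A = 28.27433 mm², y = 9 mm, Ī = 63.61725 mm⁴.
Centroid: ȳ = ΣA·y / ΣA = 158.2795 mm.
Transfer each piece to the centroidal x-axis using Ī + A·d² with d = y − 158.2795:
  bottom plate: d = -149.2795 mm → contributes +72 288 802 mm⁴
  web plate: d = 4.720535 mm → contributes +20 388 789 mm⁴
  top plate: d = 161.7205 mm → contributes +75 460 410 mm⁴
  hole: d = -149.2795 mm → contributes −630 139 mm⁴
Total I = 167 507 862 mm⁴.

I_x ≈ 1.6751 × 10⁸ mm⁴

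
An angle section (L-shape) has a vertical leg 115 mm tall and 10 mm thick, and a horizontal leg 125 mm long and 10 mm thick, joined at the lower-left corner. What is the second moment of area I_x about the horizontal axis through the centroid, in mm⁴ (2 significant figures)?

Split into non-overlapping primitives; take the origin at the lower-left of the bounding box.
Vertical leg: 10 × 115, A = 1 150 mm², y = 57.5 mm, Ī = 1 267 396 mm⁴.
Horizontal leg (remainder): 115 × 10, A = 1 150 mm², y = 5 mm, Ī = 9 583 mm⁴.
Centroid: ȳ = ΣA·y / ΣA = 31.25 mm.
Transfer each piece to the horizontal axis through the centroid using Ī + A·d² with d = y − 31.25:
  vertical leg: d = 26.25 mm → contributes +2 059 818 mm⁴
  horizontal leg (remainder): d = -26.25 mm → contributes +802 005 mm⁴
Total I = 2 861 823 mm⁴.

I_x ≈ 2.9 × 10⁶ mm⁴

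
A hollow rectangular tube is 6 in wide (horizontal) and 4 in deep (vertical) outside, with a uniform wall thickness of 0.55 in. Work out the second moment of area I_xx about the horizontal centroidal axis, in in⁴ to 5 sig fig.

I_xx ≈ 22.041 in⁴

Split into non-overlapping primitives; take the origin at the lower-left of the bounding box.
Outer rectangle: 6 × 4, A = 24 in², y = 2 in, Ī = 32 in⁴.
Inner void (subtracted): 4.9 × 2.9, A = 14.21 in², y = 2 in, Ī = 9.958842 in⁴.
By symmetry the centroid is at mid-height, ȳ = 2 in.
All pieces are centred on the horizontal centroidal axis, so I = ΣĪ (holes subtracted) = 22.04116 in⁴.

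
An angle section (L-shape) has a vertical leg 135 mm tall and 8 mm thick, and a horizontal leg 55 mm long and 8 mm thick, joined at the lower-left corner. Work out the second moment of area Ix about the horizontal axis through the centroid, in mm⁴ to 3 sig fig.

Ix ≈ 2.77 × 10⁶ mm⁴

Split into non-overlapping primitives; take the origin at the lower-left of the bounding box.
Vertical leg: 8 × 135, A = 1 080 mm², y = 67.5 mm, Ī = 1 640 250 mm⁴.
Horizontal leg (remainder): 47 × 8, A = 376 mm², y = 4 mm, Ī = 2005.3 mm⁴.
Centroid: ȳ = ΣA·y / ΣA = 51.102 mm.
Transfer each piece to the horizontal axis through the centroid using Ī + A·d² with d = y − 51.102:
  vertical leg: d = 16.398 mm → contributes +1 930 668 mm⁴
  horizontal leg (remainder): d = -47.102 mm → contributes +836 186 mm⁴
Total I = 2 766 854 mm⁴.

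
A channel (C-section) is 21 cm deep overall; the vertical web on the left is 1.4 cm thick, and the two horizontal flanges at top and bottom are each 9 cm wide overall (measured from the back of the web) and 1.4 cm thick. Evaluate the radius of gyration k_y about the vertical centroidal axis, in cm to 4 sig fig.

Split into non-overlapping primitives; take the origin at the lower-left of the bounding box.
Web: 1.4 × 21, A = 29.4 cm², x = 0.7 cm, Ī = 4.802 cm⁴.
Top flange (beyond web): 7.6 × 1.4, A = 10.64 cm², x = 5.2 cm, Ī = 51.2139 cm⁴.
Bottom flange (beyond web): 7.6 × 1.4, A = 10.64 cm², x = 5.2 cm, Ī = 51.2139 cm⁴.
Centroid: x̄ = ΣA·x / ΣA = 2.5895 cm.
Transfer each piece to the vertical centroidal axis using Ī + A·d² with d = x − 2.5895:
  web: d = -1.8895 cm → contributes +109.766 cm⁴
  top flange (beyond web): d = 2.6105 cm → contributes +123.722 cm⁴
  bottom flange (beyond web): d = 2.6105 cm → contributes +123.722 cm⁴
Total I = 357.211 cm⁴.
Radius of gyration: k = √(I/A) = √(357.211 / 50.68) = 2.65487 cm.

k_y ≈ 2.655 cm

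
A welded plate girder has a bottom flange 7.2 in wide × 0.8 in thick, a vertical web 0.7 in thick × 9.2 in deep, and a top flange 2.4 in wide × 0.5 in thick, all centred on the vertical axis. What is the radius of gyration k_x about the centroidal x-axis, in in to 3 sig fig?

Decompose the section into non-overlapping parts with the origin at the bottom-left of its bounding rectangle.
Bottom plate: 7.2 × 0.8, A = 5.76 in², y = 0.4 in, Ī = 0.3072 in⁴.
Web plate: 0.7 × 9.2, A = 6.44 in², y = 5.4 in, Ī = 45.423 in⁴.
Top plate: 2.4 × 0.5, A = 1.2 in², y = 10.25 in, Ī = 0.025 in⁴.
Centroid: ȳ = ΣA·y / ΣA = 3.6851 in.
Transfer each piece to the centroidal x-axis using Ī + A·d² with d = y − 3.6851:
  bottom plate: d = -3.2851 in → contributes +62.467 in⁴
  web plate: d = 1.7149 in → contributes +64.363 in⁴
  top plate: d = 6.5649 in → contributes +51.743 in⁴
Total I = 178.57 in⁴.
Radius of gyration: k = √(I/A) = √(178.57 / 13.4) = 3.6505 in.

k_x ≈ 3.65 in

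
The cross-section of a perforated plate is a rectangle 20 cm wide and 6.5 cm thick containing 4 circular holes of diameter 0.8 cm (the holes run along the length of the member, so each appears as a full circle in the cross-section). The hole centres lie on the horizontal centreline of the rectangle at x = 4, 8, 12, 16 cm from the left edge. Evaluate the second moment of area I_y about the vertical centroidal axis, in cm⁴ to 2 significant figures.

I_y ≈ 4300 cm⁴

Break the section into simple shapes (no overlaps), measuring from the bottom-left corner of the bounding box.
Plate: 20 × 6.5, A = 130 cm², x = 10 cm, Ī = 4 333 cm⁴.
Hole 1 (subtracted): ⌀0.8, A = 0.5027 cm², x = 4 cm, Ī = 0.02011 cm⁴.
Hole 2 (subtracted): ⌀0.8, A = 0.5027 cm², x = 8 cm, Ī = 0.02011 cm⁴.
Hole 3 (subtracted): ⌀0.8, A = 0.5027 cm², x = 12 cm, Ī = 0.02011 cm⁴.
Hole 4 (subtracted): ⌀0.8, A = 0.5027 cm², x = 16 cm, Ī = 0.02011 cm⁴.
By symmetry the centroid is at mid-width, x̄ = 10 cm.
Transfer each piece to the vertical centroidal axis using Ī + A·d² with d = x − 10:
  plate: d = 0 cm → contributes +4 333 cm⁴
  hole 1: d = -6 cm → contributes −18.12 cm⁴
  hole 2: d = -2 cm → contributes −2.031 cm⁴
  hole 3: d = 2 cm → contributes −2.031 cm⁴
  hole 4: d = 6 cm → contributes −18.12 cm⁴
Total I = 4 293 cm⁴.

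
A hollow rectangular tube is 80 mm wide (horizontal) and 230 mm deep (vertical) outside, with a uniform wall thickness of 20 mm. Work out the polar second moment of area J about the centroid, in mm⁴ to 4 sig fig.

J ≈ 6.705 × 10⁷ mm⁴

Treat the section as a set of non-overlapping primitives; coordinates are from the bounding-box lower-left.
Outer rectangle: 80 × 230, A = 18 400 mm², y = 115 mm, Ī = 81 113 333 mm⁴.
Inner void (subtracted): 40 × 190, A = 7 600 mm², y = 115 mm, Ī = 22 863 333 mm⁴.
By symmetry the centroid is at mid-height, ȳ = 115 mm.
All pieces are centred on the centroidal x-axis, so I = ΣĪ (holes subtracted) = 58 250 000 mm⁴.
Repeating about the centroidal y-axis gives I_y = 8 800 000 mm⁴.
Polar second moment: J = I_x + I_y = 67 050 000 mm⁴.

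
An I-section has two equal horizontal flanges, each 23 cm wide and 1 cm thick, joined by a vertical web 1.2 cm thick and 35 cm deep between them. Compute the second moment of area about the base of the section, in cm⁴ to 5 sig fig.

I_base ≈ 4.9313 × 10⁴ cm⁴

Treat the section as a set of non-overlapping primitives; coordinates are from the bounding-box lower-left.
Bottom flange: 23 × 1, A = 23 cm², y = 0.5 cm, Ī = 1.916667 cm⁴.
Web: 1.2 × 35, A = 42 cm², y = 18.5 cm, Ī = 4287.5 cm⁴.
Top flange: 23 × 1, A = 23 cm², y = 36.5 cm, Ī = 1.916667 cm⁴.
Transfer each piece to the bottom edge using Ī + A·d² with d = y − 0:
  bottom flange: d = 0.5 cm → contributes +7.666667 cm⁴
  web: d = 18.5 cm → contributes +18 662 cm⁴
  top flange: d = 36.5 cm → contributes +30643.67 cm⁴
Total I = 49313.33 cm⁴.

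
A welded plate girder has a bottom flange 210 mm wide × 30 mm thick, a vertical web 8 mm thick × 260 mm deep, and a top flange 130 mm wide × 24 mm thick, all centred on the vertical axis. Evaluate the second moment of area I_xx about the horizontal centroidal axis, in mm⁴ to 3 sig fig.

Decompose the section into non-overlapping parts with the origin at the bottom-left of its bounding rectangle.
Bottom plate: 210 × 30, A = 6 300 mm², y = 15 mm, Ī = 472 500 mm⁴.
Web plate: 8 × 260, A = 2 080 mm², y = 160 mm, Ī = 11 717 333 mm⁴.
Top plate: 130 × 24, A = 3 120 mm², y = 302 mm, Ī = 149 760 mm⁴.
Centroid: ȳ = ΣA·y / ΣA = 119.09 mm.
Transfer each piece to the horizontal centroidal axis using Ī + A·d² with d = y − 119.09:
  bottom plate: d = -104.09 mm → contributes +68 731 857 mm⁴
  web plate: d = 40.91 mm → contributes +15 198 406 mm⁴
  top plate: d = 182.91 mm → contributes +104 532 196 mm⁴
Total I = 188 462 459 mm⁴.

I_xx ≈ 1.88 × 10⁸ mm⁴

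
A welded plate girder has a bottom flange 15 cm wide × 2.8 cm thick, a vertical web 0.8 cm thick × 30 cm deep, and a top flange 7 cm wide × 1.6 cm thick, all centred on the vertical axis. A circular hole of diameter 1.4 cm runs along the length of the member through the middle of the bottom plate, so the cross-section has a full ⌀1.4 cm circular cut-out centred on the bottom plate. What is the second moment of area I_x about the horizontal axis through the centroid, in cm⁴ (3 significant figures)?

I_x ≈ 1.24 × 10⁴ cm⁴

Decompose the section into non-overlapping parts with the origin at the bottom-left of its bounding rectangle.
Bottom plate: 15 × 2.8, A = 42 cm², y = 1.4 cm, Ī = 27.44 cm⁴.
Web plate: 0.8 × 30, A = 24 cm², y = 17.8 cm, Ī = 1 800 cm⁴.
Top plate: 7 × 1.6, A = 11.2 cm², y = 33.6 cm, Ī = 2.3893 cm⁴.
Hole (subtracted): ⌀1.4, A = 1.5394 cm², y = 1.4 cm, Ī = 0.18857 cm⁴.
Centroid: ȳ = ΣA·y / ΣA = 11.369 cm.
Transfer each piece to the horizontal axis through the centroid using Ī + A·d² with d = y − 11.369:
  bottom plate: d = -9.9687 cm → contributes +4201.2 cm⁴
  web plate: d = 6.4313 cm → contributes +2792.7 cm⁴
  top plate: d = 22.231 cm → contributes +5537.8 cm⁴
  hole: d = -9.9687 cm → contributes −153.17 cm⁴
Total I = 12 378 cm⁴.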